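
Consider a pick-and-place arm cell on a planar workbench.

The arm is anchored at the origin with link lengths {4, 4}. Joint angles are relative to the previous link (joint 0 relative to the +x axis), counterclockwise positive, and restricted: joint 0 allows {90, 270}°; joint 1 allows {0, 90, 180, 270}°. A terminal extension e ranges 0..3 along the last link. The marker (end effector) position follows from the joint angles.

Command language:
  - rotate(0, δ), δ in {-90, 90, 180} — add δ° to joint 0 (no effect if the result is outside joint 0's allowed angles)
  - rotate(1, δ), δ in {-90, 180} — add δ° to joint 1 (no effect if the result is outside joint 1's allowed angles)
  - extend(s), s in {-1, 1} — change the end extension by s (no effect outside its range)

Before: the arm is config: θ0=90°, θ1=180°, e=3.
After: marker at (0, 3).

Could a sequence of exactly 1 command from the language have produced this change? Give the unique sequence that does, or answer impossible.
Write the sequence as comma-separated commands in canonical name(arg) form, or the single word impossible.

initial: config: θ0=90°, θ1=180°, e=3
step 1 (rotate(0, 180)): config: θ0=270°, θ1=180°, e=3
uniquely the one of 7 1-step routes that fits.

rotate(0, 180)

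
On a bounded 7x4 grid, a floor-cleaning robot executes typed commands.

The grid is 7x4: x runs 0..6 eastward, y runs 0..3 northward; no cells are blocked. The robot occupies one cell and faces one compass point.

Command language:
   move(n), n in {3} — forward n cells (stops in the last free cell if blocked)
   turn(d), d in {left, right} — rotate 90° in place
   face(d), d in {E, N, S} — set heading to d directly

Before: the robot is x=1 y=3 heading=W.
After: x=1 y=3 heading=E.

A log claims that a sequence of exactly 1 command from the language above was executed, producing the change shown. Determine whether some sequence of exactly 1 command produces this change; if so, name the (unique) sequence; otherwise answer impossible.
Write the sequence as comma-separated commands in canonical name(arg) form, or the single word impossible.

face(E)

key: (1,3) unchanged — the single command moves nothing
initial: x=1 y=3 heading=W
step 1 (face(E)): x=1 y=3 heading=E
no other 1-command option fits: unique.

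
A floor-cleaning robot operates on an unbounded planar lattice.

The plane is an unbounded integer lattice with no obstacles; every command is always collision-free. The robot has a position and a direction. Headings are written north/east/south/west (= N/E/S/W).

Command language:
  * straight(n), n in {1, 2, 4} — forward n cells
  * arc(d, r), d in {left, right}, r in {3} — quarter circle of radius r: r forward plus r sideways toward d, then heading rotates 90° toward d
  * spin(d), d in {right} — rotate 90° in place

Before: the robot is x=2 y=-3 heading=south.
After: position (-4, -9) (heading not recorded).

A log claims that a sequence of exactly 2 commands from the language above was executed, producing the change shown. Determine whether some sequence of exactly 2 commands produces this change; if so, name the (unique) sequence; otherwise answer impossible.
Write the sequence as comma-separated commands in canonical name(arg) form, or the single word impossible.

arc(right, 3), arc(left, 3)

key: order matters: swapping arc(right, 3) and arc(left, 3) lands elsewhere
initial: x=2 y=-3 heading=south
[1] after arc(right, 3): x=-1 y=-6 heading=west
[2] after arc(left, 3): x=-4 y=-9 heading=south
no other 2-command option fits: unique.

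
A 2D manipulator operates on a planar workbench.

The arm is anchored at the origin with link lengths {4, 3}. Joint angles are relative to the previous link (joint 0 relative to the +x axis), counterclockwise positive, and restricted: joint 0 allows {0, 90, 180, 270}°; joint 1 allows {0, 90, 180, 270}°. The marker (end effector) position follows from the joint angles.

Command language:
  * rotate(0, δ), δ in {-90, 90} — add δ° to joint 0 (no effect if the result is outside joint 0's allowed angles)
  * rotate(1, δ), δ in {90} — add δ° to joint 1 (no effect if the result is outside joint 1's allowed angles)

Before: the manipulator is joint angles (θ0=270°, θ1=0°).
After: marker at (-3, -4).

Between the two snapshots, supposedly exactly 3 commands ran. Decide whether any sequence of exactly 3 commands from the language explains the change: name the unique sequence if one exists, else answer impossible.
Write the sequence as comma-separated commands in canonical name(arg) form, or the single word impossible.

rotate(1, 90), rotate(1, 90), rotate(1, 90)

initial: joint angles (θ0=270°, θ1=0°)
step 1 (rotate(1, 90)): joint angles (θ0=270°, θ1=90°)
step 2 (rotate(1, 90)): joint angles (θ0=270°, θ1=180°)
step 3 (rotate(1, 90)): joint angles (θ0=270°, θ1=270°)
uniquely the one of 27 3-step routes that fits.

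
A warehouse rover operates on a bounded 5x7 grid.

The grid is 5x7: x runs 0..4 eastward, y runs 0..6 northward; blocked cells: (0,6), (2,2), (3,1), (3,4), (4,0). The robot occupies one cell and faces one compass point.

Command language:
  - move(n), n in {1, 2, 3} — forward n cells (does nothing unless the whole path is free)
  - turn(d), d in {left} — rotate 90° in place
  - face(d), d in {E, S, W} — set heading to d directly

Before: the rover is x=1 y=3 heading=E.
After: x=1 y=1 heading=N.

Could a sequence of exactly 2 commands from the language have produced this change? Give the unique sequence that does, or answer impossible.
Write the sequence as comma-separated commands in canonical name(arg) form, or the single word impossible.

checked all 2-command options: none fits.

impossible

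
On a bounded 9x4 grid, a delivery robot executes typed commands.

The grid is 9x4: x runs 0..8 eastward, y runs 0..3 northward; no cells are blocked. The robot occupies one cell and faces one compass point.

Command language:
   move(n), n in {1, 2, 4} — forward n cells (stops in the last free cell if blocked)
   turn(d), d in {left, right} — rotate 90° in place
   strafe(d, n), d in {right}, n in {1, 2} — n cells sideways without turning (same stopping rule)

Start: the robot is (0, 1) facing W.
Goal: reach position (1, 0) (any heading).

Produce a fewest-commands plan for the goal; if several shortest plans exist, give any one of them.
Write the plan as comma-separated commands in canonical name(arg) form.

turn(left), move(2), turn(left), move(1)

start: (0, 1) facing W
[1] after turn(left): (0, 1) facing S
[2] after move(2): (0, 0) facing S
[3] after turn(left): (0, 0) facing E
[4] after move(1): (1, 0) facing E
nothing shorter than 4 reaches the goal.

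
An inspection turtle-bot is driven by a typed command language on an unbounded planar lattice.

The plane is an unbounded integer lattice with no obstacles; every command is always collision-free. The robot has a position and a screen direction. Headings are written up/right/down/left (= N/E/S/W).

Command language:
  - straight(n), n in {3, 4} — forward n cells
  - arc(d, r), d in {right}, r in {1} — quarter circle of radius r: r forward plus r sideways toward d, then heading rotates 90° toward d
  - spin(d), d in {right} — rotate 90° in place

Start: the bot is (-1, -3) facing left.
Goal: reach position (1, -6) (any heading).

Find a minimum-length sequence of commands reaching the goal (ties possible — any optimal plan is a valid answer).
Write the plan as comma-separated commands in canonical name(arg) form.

spin(right), arc(right, 1), arc(right, 1), straight(3)

begin: (-1, -3) facing left
1. spin(right) → (-1, -3) facing up
2. arc(right, 1) → (0, -2) facing right
3. arc(right, 1) → (1, -3) facing down
4. straight(3) → (1, -6) facing down
nothing shorter than 4 reaches the goal.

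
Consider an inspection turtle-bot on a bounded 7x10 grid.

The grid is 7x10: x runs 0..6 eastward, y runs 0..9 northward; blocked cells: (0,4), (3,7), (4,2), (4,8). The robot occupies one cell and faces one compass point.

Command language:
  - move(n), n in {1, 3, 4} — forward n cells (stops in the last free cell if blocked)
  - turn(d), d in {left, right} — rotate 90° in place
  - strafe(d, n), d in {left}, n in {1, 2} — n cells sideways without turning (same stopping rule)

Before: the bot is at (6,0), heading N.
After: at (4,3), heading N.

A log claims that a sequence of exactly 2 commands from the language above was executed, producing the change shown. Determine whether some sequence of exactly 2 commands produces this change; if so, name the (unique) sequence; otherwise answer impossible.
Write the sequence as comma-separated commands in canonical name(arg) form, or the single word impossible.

key: still facing N at the end — nothing in the sequence rotates
t0: at (6,0), heading N
[1] after move(3): at (6,3), heading N
[2] after strafe(left, 2): at (4,3), heading N
no rival 2-sequence matches.

move(3), strafe(left, 2)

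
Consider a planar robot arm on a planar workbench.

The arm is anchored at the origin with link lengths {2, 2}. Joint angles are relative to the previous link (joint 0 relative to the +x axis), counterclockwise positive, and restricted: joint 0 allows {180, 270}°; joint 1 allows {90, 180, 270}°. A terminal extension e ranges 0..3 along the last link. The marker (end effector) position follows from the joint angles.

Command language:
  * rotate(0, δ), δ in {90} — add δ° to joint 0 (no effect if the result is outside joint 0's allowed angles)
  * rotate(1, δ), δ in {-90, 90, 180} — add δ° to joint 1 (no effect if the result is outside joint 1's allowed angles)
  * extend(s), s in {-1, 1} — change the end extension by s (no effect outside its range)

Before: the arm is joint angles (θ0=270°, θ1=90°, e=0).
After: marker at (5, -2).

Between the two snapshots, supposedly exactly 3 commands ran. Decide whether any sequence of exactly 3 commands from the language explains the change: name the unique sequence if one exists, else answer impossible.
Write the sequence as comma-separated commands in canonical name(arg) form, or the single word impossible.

begin: joint angles (θ0=270°, θ1=90°, e=0)
step 1 (extend(1)): joint angles (θ0=270°, θ1=90°, e=1)
step 2 (extend(1)): joint angles (θ0=270°, θ1=90°, e=2)
step 3 (extend(1)): joint angles (θ0=270°, θ1=90°, e=3)
all 216 alternatives checked — unique.

extend(1), extend(1), extend(1)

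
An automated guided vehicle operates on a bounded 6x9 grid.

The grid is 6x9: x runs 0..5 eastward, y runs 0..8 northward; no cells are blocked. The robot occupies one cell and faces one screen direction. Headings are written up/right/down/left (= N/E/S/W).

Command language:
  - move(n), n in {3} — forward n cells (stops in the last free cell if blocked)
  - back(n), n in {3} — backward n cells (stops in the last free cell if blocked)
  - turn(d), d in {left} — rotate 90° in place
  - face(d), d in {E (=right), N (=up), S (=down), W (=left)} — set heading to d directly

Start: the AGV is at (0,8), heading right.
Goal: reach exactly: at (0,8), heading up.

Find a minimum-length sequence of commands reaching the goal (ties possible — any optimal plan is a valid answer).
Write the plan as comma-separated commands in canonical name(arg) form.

turn(left)

t0: at (0,8), heading right
1. turn(left) → at (0,8), heading up
shorter routes all fall short; 1 is best.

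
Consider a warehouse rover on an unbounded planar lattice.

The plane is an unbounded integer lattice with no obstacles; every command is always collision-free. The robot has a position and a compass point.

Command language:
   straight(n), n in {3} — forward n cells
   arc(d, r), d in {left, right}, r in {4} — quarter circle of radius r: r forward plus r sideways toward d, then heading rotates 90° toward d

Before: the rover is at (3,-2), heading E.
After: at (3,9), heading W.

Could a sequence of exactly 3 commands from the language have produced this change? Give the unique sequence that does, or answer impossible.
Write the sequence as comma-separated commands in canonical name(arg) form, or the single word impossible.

key: cell and facing (now W) both changed — the 3 commands mix motion and turning
from: at (3,-2), heading E
step 1 (arc(left, 4)): at (7,2), heading N
step 2 (straight(3)): at (7,5), heading N
step 3 (arc(left, 4)): at (3,9), heading W
all 27 alternatives checked — unique.

arc(left, 4), straight(3), arc(left, 4)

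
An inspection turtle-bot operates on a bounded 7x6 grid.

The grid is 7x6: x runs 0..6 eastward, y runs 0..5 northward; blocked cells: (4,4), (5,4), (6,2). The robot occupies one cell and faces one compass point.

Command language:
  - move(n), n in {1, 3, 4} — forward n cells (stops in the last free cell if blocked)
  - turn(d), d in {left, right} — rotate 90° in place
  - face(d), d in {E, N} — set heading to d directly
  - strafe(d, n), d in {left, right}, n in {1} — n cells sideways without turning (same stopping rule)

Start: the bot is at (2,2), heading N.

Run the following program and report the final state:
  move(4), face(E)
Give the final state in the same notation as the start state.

start: at (2,2), heading N
step 1 (move(4)): at (2,5), heading N
step 2 (face(E)): at (2,5), heading E

at (2,5), heading E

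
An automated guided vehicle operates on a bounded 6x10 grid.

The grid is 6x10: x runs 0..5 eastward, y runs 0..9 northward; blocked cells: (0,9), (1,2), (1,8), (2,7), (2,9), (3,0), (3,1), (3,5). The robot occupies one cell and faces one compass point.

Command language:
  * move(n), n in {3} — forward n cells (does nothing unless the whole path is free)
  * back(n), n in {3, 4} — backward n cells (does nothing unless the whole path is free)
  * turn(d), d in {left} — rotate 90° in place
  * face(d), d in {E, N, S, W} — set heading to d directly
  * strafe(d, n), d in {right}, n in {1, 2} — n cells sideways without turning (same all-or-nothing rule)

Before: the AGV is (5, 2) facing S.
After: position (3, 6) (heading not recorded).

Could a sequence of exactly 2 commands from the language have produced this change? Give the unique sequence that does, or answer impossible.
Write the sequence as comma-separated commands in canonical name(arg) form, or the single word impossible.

back(4), strafe(right, 2)

key: running strafe(right, 2) before back(4) would end elsewhere — order is forced
begin: (5, 2) facing S
[1] after back(4): (5, 6) facing S
[2] after strafe(right, 2): (3, 6) facing S
all 100 alternatives checked — unique.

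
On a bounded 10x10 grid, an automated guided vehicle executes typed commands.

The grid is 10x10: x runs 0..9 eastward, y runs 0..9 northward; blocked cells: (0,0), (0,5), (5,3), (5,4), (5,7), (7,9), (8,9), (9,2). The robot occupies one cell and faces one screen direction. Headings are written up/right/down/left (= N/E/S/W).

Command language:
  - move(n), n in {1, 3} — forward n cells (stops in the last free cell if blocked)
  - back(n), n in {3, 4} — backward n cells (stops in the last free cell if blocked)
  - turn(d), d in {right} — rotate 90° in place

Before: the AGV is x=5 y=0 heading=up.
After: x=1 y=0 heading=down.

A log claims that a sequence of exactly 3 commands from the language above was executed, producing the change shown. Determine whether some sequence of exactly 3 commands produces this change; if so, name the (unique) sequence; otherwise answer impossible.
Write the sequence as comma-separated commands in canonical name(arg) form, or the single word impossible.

key: position moved to (1,0) AND the heading swung to S — translation plus rotation needed
begin: x=5 y=0 heading=up
step 1 (turn(right)): x=5 y=0 heading=right
step 2 (back(4)): x=1 y=0 heading=right
step 3 (turn(right)): x=1 y=0 heading=down
all 125 alternatives checked — unique.

turn(right), back(4), turn(right)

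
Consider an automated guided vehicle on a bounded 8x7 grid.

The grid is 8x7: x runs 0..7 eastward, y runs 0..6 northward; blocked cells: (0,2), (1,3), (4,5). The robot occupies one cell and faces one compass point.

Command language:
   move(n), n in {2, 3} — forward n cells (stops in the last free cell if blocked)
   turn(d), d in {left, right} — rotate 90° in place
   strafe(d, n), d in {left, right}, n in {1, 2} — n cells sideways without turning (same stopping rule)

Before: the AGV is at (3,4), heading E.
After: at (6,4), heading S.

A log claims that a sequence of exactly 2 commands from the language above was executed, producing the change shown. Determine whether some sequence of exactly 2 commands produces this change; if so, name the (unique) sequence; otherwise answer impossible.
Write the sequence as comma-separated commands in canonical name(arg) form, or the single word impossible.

key: running turn(right) before move(3) would end elsewhere — order is forced
begin: at (3,4), heading E
t=1 move(3) ⇒ at (6,4), heading E
t=2 turn(right) ⇒ at (6,4), heading S
all 64 alternatives checked — unique.

move(3), turn(right)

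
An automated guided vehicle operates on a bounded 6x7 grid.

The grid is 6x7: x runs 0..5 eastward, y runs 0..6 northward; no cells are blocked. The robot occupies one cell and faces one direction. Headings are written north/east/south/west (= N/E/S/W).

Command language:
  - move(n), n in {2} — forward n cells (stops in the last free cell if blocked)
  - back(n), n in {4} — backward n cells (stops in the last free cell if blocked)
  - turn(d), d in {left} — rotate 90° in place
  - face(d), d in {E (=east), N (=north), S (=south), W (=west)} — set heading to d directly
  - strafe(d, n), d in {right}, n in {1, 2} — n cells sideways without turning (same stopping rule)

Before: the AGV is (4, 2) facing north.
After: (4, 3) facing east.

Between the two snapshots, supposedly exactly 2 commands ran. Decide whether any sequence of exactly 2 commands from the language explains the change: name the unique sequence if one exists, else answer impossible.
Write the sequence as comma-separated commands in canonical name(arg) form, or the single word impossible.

checked all 2-command options: none fits.

impossible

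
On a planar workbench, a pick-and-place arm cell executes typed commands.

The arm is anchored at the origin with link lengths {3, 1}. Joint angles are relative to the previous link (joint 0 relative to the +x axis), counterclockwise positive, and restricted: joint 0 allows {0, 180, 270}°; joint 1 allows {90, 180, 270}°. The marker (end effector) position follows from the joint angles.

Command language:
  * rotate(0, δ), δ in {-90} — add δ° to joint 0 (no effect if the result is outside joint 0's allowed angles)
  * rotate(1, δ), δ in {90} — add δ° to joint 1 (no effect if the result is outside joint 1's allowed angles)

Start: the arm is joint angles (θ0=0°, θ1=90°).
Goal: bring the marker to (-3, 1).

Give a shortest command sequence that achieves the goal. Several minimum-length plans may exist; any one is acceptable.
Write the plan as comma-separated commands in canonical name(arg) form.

rotate(0, -90), rotate(0, -90), rotate(1, 90), rotate(1, 90)

begin: joint angles (θ0=0°, θ1=90°)
[1] after rotate(0, -90): joint angles (θ0=270°, θ1=90°)
[2] after rotate(0, -90): joint angles (θ0=180°, θ1=90°)
[3] after rotate(1, 90): joint angles (θ0=180°, θ1=180°)
[4] after rotate(1, 90): joint angles (θ0=180°, θ1=270°)
nothing shorter than 4 reaches the goal.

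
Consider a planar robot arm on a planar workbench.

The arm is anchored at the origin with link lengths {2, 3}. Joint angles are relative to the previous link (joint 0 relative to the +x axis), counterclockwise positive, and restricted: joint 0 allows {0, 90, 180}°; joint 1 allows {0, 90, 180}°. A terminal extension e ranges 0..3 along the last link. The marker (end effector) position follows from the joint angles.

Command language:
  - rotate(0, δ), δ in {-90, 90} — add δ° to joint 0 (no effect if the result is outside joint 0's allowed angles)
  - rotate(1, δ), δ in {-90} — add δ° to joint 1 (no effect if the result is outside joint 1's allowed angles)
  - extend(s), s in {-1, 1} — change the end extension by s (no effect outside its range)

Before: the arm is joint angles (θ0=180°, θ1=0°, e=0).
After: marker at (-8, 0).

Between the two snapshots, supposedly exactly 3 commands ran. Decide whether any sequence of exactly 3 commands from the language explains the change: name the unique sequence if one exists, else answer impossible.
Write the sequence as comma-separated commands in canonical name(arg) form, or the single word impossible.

extend(1), extend(1), extend(1)

from: joint angles (θ0=180°, θ1=0°, e=0)
step 1 (extend(1)): joint angles (θ0=180°, θ1=0°, e=1)
step 2 (extend(1)): joint angles (θ0=180°, θ1=0°, e=2)
step 3 (extend(1)): joint angles (θ0=180°, θ1=0°, e=3)
no rival 3-sequence matches.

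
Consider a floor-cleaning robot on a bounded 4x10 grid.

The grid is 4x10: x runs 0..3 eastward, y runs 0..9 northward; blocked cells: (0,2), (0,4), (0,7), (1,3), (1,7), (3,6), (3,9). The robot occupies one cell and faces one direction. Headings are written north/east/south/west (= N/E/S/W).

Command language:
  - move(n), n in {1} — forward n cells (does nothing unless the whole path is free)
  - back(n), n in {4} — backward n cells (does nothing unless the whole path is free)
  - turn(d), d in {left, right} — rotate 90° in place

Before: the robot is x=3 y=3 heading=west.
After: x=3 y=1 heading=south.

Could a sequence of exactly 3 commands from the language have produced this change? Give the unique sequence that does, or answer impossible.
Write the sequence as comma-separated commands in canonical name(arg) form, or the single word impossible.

turn(left), move(1), move(1)

key: cell and facing (now S) both changed — the 3 commands mix motion and turning
start: x=3 y=3 heading=west
t=1 turn(left) ⇒ x=3 y=3 heading=south
t=2 move(1) ⇒ x=3 y=2 heading=south
t=3 move(1) ⇒ x=3 y=1 heading=south
no rival 3-sequence matches.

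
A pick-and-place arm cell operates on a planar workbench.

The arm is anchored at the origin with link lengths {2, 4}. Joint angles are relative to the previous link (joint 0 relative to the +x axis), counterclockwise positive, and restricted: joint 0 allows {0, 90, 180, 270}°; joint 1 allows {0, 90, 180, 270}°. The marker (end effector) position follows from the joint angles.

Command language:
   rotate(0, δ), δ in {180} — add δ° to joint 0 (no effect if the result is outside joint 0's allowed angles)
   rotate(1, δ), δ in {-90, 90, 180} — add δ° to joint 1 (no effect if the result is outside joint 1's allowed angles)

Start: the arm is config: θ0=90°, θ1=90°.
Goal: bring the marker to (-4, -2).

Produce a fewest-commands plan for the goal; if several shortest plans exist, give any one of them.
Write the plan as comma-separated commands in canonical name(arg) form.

rotate(1, 180), rotate(0, 180)

start: config: θ0=90°, θ1=90°
1. rotate(1, 180) → config: θ0=90°, θ1=270°
2. rotate(0, 180) → config: θ0=270°, θ1=270°
minimal: 2 command(s), checked below 2.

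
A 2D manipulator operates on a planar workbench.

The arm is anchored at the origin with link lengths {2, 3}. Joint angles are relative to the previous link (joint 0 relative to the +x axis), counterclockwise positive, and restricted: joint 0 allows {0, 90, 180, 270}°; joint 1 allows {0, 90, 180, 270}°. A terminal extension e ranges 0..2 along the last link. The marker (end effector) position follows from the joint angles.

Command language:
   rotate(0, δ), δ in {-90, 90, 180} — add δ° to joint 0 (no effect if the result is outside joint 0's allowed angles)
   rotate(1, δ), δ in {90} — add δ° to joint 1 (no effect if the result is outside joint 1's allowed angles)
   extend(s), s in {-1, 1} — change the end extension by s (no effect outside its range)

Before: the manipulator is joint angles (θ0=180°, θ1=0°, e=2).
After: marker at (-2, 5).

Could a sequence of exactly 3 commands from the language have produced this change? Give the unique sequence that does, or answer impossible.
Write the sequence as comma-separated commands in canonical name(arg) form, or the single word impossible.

rotate(1, 90), rotate(1, 90), rotate(1, 90)

from: joint angles (θ0=180°, θ1=0°, e=2)
[1] after rotate(1, 90): joint angles (θ0=180°, θ1=90°, e=2)
[2] after rotate(1, 90): joint angles (θ0=180°, θ1=180°, e=2)
[3] after rotate(1, 90): joint angles (θ0=180°, θ1=270°, e=2)
all 216 alternatives checked — unique.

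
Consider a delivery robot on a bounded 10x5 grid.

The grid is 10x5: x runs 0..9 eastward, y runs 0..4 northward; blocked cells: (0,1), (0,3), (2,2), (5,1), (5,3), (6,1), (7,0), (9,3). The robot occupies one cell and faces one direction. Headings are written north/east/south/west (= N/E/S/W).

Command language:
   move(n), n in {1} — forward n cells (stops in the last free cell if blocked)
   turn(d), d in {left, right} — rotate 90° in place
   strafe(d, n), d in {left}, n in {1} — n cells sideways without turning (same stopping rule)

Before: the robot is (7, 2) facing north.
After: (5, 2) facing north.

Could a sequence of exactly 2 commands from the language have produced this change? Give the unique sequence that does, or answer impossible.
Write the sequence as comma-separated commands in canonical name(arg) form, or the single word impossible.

key: still facing N at the end — nothing in the sequence rotates
t0: (7, 2) facing north
t=1 strafe(left, 1) ⇒ (6, 2) facing north
t=2 strafe(left, 1) ⇒ (5, 2) facing north
all 16 alternatives checked — unique.

strafe(left, 1), strafe(left, 1)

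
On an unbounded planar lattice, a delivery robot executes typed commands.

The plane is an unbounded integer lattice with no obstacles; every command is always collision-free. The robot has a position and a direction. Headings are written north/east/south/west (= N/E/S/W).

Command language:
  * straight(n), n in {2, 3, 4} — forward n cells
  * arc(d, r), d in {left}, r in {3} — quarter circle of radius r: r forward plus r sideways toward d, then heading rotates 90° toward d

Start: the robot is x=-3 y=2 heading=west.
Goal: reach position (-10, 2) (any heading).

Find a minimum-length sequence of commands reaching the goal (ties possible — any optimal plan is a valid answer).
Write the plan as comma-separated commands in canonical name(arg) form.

from: x=-3 y=2 heading=west
t=1 straight(4) ⇒ x=-7 y=2 heading=west
t=2 straight(3) ⇒ x=-10 y=2 heading=west
minimal: 2 command(s), checked below 2.

straight(4), straight(3)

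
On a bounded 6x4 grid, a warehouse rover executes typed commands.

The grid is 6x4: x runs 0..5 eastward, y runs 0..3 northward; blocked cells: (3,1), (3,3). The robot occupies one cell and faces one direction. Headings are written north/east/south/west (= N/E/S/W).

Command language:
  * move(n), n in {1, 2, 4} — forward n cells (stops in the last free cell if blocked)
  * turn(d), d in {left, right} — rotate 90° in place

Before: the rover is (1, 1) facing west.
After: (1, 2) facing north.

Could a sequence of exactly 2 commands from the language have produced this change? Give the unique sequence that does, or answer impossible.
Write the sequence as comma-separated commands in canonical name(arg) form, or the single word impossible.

key: running move(1) before turn(right) would end elsewhere — order is forced
t0: (1, 1) facing west
t=1 turn(right) ⇒ (1, 1) facing north
t=2 move(1) ⇒ (1, 2) facing north
uniquely the one of 25 2-step routes that fits.

turn(right), move(1)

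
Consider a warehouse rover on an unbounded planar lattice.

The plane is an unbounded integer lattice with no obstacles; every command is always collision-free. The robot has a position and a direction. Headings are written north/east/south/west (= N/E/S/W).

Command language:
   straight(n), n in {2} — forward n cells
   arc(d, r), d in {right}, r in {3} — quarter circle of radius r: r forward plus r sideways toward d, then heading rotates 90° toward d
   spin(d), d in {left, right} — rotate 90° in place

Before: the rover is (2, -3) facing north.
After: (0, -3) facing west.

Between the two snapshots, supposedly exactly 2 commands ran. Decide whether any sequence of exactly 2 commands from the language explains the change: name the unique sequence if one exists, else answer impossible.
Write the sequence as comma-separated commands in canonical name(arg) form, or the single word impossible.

key: running straight(2) before spin(left) would end elsewhere — order is forced
begin: (2, -3) facing north
[1] after spin(left): (2, -3) facing west
[2] after straight(2): (0, -3) facing west
no other 2-command option fits: unique.

spin(left), straight(2)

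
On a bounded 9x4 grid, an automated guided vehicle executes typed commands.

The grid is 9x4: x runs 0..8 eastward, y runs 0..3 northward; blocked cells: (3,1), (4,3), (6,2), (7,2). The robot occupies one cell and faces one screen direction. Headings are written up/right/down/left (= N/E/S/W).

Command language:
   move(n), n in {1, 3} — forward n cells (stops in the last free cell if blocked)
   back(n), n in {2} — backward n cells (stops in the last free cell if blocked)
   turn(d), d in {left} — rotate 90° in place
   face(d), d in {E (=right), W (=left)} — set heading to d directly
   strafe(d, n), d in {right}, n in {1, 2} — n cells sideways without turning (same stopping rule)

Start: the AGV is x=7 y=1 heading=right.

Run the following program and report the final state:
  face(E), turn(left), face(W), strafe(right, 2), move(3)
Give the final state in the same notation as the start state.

x=4 y=1 heading=left

initial: x=7 y=1 heading=right
t=1 face(E) ⇒ x=7 y=1 heading=right
t=2 turn(left) ⇒ x=7 y=1 heading=up
t=3 face(W) ⇒ x=7 y=1 heading=left
t=4 strafe(right, 2) ⇒ x=7 y=1 heading=left
t=5 move(3) ⇒ x=4 y=1 heading=left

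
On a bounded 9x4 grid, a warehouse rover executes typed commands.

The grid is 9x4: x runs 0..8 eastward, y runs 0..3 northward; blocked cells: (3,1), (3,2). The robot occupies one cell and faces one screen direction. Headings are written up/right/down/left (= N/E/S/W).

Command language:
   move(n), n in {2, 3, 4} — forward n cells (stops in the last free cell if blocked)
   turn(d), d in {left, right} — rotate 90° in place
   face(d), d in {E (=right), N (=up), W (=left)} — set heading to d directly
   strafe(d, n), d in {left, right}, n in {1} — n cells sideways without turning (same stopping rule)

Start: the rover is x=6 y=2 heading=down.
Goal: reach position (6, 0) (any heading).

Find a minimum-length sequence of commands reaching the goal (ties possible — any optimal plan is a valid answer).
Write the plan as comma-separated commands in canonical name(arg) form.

begin: x=6 y=2 heading=down
1. move(4) → x=6 y=0 heading=down
nothing shorter than 1 reaches the goal.

move(4)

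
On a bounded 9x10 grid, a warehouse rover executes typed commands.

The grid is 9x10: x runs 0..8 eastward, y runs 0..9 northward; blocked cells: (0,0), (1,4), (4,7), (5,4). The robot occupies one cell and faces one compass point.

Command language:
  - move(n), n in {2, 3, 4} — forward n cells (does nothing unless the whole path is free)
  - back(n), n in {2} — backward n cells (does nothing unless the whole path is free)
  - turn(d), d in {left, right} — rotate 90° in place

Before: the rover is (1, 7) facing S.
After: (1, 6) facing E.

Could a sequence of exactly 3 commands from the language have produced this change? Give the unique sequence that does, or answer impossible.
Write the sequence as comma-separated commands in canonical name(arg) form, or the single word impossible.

key: cell and facing (now E) both changed — the 3 commands mix motion and turning
t0: (1, 7) facing S
1. back(2) → (1, 9) facing S
2. move(3) → (1, 6) facing S
3. turn(left) → (1, 6) facing E
all 216 alternatives checked — unique.

back(2), move(3), turn(left)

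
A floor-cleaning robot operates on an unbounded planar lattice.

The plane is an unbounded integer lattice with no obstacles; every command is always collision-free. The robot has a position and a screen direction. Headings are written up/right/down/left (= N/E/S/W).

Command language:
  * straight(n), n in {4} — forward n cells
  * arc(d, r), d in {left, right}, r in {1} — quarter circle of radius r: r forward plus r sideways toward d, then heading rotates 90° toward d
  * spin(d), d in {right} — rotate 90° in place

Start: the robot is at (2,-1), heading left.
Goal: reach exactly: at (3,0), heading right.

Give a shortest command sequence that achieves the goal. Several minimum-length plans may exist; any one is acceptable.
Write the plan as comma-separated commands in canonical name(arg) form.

t0: at (2,-1), heading left
1. spin(right) → at (2,-1), heading up
2. arc(right, 1) → at (3,0), heading right
shorter routes all fall short; 2 is best.

spin(right), arc(right, 1)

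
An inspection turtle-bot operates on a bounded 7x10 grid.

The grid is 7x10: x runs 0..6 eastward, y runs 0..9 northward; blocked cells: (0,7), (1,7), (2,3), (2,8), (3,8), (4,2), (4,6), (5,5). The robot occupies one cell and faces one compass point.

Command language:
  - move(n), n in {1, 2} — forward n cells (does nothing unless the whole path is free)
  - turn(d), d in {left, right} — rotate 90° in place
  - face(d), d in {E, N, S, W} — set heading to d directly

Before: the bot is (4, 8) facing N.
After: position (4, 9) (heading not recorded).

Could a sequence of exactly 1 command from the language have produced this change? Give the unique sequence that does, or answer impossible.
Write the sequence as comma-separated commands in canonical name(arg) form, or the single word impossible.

begin: (4, 8) facing N
[1] after move(1): (4, 9) facing N
no other 1-command option fits: unique.

move(1)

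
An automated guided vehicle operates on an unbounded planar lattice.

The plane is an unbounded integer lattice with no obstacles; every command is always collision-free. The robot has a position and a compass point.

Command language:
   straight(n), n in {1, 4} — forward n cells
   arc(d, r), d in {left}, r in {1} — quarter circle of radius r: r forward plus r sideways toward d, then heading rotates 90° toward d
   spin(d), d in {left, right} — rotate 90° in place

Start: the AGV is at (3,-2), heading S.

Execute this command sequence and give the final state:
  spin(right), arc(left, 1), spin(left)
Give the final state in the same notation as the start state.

from: at (3,-2), heading S
[1] after spin(right): at (3,-2), heading W
[2] after arc(left, 1): at (2,-3), heading S
[3] after spin(left): at (2,-3), heading E

at (2,-3), heading E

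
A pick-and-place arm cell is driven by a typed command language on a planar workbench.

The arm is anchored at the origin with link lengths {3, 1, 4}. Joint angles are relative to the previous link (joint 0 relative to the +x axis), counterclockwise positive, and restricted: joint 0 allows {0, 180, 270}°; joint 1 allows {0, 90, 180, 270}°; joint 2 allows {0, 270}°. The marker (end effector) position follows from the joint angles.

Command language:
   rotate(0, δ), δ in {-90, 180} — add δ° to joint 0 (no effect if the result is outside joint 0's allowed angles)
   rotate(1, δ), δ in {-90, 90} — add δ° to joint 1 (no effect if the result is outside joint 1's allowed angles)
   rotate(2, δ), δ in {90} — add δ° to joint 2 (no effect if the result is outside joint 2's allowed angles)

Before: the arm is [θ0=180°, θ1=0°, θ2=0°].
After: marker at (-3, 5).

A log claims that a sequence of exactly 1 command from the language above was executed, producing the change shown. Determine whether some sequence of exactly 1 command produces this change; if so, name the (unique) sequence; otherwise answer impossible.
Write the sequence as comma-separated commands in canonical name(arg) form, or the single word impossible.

rotate(1, -90)

begin: [θ0=180°, θ1=0°, θ2=0°]
[1] after rotate(1, -90): [θ0=180°, θ1=270°, θ2=0°]
no other 1-command option fits: unique.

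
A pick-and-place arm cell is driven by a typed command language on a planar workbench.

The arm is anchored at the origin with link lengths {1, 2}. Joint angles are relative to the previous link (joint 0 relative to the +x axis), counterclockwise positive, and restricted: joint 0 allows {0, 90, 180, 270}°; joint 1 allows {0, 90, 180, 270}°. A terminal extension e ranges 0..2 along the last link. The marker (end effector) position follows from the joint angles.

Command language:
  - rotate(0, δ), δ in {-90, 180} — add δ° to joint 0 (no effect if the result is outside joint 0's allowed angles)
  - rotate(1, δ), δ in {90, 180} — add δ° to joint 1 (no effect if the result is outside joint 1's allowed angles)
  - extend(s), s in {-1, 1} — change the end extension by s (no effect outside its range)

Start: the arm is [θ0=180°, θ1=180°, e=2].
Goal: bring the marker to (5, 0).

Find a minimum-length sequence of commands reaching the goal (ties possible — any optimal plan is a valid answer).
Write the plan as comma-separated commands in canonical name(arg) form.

begin: [θ0=180°, θ1=180°, e=2]
step 1 (rotate(0, 180)): [θ0=0°, θ1=180°, e=2]
step 2 (rotate(1, 180)): [θ0=0°, θ1=0°, e=2]
no 1-step plan works, so 2 is optimal.

rotate(0, 180), rotate(1, 180)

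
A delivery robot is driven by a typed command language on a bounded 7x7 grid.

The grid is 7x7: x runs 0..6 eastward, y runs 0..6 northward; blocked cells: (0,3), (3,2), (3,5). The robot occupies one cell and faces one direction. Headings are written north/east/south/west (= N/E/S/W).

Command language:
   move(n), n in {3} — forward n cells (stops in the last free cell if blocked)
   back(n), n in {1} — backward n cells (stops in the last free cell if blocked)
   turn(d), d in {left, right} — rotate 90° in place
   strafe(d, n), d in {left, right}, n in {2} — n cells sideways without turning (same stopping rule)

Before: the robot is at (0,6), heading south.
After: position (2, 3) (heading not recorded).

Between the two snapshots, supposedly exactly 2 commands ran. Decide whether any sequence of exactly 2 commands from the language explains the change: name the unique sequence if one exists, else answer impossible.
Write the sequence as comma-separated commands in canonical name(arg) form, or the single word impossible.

strafe(left, 2), move(3)

key: order matters: swapping strafe(left, 2) and move(3) lands elsewhere
initial: at (0,6), heading south
t=1 strafe(left, 2) ⇒ at (2,6), heading south
t=2 move(3) ⇒ at (2,3), heading south
all 36 alternatives checked — unique.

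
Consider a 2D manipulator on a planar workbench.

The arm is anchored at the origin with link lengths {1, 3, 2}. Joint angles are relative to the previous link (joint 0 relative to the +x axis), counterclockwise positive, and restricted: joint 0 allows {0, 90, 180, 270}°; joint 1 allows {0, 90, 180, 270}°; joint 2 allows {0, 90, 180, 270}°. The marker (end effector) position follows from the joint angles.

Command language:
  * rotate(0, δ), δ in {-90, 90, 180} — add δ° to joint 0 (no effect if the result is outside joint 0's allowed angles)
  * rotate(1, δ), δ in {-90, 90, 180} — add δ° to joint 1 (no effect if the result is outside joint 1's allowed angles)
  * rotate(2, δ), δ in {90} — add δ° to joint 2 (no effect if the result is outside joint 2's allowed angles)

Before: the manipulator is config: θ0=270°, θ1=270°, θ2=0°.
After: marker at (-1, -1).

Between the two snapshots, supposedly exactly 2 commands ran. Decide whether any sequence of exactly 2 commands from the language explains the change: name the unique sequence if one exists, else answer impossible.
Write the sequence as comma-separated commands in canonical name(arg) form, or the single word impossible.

rotate(2, 90), rotate(2, 90)

t0: config: θ0=270°, θ1=270°, θ2=0°
1. rotate(2, 90) → config: θ0=270°, θ1=270°, θ2=90°
2. rotate(2, 90) → config: θ0=270°, θ1=270°, θ2=180°
no other 2-command option fits: unique.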